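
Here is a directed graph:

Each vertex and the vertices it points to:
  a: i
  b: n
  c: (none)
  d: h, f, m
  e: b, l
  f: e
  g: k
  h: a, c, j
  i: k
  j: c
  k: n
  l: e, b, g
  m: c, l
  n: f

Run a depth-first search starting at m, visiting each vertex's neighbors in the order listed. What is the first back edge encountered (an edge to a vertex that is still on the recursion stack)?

f→e

DFS from m (visiting each vertex's neighbors in the order listed); mark gray on enter, black on exit:
m gray
  c gray
  c black
  l gray
    e gray
      b gray
        n gray
          f gray
            f→e: e is gray → back edge
First back edge: f → e.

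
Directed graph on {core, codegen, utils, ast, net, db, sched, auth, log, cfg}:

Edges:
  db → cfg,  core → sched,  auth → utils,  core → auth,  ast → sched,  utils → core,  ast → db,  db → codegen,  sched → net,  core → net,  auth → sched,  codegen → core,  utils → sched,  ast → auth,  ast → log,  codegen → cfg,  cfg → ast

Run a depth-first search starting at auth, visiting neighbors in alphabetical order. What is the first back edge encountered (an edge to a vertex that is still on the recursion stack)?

DFS from auth (visiting neighbors in alphabetical order); mark gray on enter, black on exit:
auth gray
  sched gray
    net gray
    net black
  sched black
  utils gray
    core gray
      core→auth: auth is gray → back edge
First back edge: core → auth.

core→auth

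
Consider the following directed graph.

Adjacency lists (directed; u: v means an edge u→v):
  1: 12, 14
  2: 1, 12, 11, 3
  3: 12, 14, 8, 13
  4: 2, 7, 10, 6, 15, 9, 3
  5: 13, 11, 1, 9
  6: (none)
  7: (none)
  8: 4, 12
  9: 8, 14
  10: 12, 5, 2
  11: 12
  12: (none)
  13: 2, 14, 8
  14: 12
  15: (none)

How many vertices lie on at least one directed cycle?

8

A vertex is on a directed cycle iff it belongs to a strongly connected component of size ≥ 2 (or has a self-loop).
The vertices on cycles are {2, 3, 4, 5, 8, 9, 10, 13} — 8 in total.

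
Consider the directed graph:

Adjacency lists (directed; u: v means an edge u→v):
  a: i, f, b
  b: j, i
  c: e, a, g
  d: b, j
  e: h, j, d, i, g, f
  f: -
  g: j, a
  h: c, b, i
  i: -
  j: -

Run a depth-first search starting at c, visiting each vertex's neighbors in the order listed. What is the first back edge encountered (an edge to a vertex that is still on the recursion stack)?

DFS from c (visiting each vertex's neighbors in the order listed); mark gray on enter, black on exit:
c gray
  e gray
    h gray
      h→c: c is gray → back edge
First back edge: h → c.

h->c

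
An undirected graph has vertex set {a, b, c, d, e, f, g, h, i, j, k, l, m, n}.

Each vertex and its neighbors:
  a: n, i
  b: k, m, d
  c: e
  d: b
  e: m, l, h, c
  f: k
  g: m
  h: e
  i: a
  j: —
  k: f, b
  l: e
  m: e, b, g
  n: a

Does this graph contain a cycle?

No

DFS, tracking each vertex's parent; an edge to a visited non-parent vertex closes a cycle.
Start from e:
visit e (parent –)
  visit m (parent e)
    m–e: parent, skip
    visit b (parent m)
      visit k (parent b)
        visit f (parent k)
          f–k: parent, skip
        k–b: parent, skip
      b–m: parent, skip
      visit d (parent b)
        d–b: parent, skip
    visit g (parent m)
      g–m: parent, skip
  visit l (parent e)
    l–e: parent, skip
  visit h (parent e)
    h–e: parent, skip
  visit c (parent e)
    c–e: parent, skip
visit a (parent –)
  visit n (parent a)
    n–a: parent, skip
  visit i (parent a)
    i–a: parent, skip
visit j (parent –)
No non-parent visited neighbor found — the graph is a forest.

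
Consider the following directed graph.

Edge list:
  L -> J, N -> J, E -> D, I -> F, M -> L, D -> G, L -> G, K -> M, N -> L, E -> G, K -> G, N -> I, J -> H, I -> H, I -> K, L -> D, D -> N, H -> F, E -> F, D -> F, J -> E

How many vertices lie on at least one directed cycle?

8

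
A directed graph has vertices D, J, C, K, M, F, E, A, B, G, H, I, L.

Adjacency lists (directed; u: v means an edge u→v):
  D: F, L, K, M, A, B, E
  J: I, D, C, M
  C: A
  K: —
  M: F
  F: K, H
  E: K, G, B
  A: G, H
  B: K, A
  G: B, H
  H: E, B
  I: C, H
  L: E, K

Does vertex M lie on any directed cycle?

No

M lies on a cycle iff there is a path from M back to itself.
Exploring from M, it never reaches itself; equivalently, its strongly connected component is a singleton.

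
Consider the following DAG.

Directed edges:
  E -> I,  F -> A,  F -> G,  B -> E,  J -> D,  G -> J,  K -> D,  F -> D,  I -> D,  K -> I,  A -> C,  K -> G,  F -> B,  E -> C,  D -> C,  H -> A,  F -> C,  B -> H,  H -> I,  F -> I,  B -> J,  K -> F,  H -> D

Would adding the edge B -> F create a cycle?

Yes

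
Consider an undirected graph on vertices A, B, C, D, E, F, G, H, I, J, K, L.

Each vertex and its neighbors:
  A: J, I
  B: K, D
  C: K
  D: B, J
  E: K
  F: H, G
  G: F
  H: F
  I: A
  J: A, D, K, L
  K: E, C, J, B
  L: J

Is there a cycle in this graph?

DFS, tracking each vertex's parent; an edge to a visited non-parent vertex closes a cycle.
Start from L:
visit L (parent –)
  visit J (parent L)
    visit A (parent J)
      A–J: parent, skip
      visit I (parent A)
        I–A: parent, skip
    visit D (parent J)
      visit B (parent D)
        visit K (parent B)
          visit E (parent K)
            E–K: parent, skip
          visit C (parent K)
            C–K: parent, skip
          K–J: J visited and ≠ parent → cycle
Cycle: J – D – B – K – J.

Yes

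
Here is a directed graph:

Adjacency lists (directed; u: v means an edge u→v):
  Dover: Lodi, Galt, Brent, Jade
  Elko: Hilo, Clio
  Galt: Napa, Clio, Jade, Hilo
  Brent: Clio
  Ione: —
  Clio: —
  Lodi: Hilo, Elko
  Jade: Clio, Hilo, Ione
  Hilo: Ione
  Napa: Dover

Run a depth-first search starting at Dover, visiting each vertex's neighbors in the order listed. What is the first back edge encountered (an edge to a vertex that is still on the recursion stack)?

DFS from Dover (visiting each vertex's neighbors in the order listed); mark gray on enter, black on exit:
Dover gray
  Lodi gray
    Hilo gray
      Ione gray
      Ione black
    Hilo black
    Elko gray
      Elko→Hilo: Hilo black — skip
      Clio gray
      Clio black
    Elko black
  Lodi black
  Galt gray
    Napa gray
      Napa→Dover: Dover is gray → back edge
First back edge: Napa → Dover.

Napa->Dover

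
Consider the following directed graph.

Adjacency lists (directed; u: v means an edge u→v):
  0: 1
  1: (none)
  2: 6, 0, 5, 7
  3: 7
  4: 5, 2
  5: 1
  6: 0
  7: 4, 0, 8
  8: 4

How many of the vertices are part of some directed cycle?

4

A vertex is on a directed cycle iff it belongs to a strongly connected component of size ≥ 2 (or has a self-loop).
The vertices on cycles are {2, 4, 7, 8} — 4 in total.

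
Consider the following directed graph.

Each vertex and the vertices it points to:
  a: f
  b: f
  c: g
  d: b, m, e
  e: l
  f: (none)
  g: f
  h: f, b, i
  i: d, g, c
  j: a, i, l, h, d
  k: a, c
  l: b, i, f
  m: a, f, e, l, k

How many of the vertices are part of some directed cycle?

5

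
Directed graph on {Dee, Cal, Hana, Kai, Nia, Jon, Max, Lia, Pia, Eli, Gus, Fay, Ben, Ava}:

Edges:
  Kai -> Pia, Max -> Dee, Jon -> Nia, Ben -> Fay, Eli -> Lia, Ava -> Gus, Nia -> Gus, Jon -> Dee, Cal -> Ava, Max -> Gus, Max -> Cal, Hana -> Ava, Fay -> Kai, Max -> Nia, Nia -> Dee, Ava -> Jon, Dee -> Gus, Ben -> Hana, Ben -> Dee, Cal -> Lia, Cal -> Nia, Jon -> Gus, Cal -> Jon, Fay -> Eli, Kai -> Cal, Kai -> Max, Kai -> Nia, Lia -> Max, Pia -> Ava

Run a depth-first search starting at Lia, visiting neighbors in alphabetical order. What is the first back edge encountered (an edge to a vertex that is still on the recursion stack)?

Cal->Lia

DFS from Lia (visiting neighbors in alphabetical order); mark gray on enter, black on exit:
Lia gray
  Max gray
    Cal gray
      Ava gray
        Gus gray
        Gus black
        Jon gray
          Dee gray
            Dee→Gus: Gus black — skip
          Dee black
          Jon→Gus: Gus black — skip
          Nia gray
            Nia→Dee: Dee black — skip
            Nia→Gus: Gus black — skip
          Nia black
        Jon black
      Ava black
      Cal→Jon: Jon black — skip
      Cal→Lia: Lia is gray → back edge
First back edge: Cal → Lia.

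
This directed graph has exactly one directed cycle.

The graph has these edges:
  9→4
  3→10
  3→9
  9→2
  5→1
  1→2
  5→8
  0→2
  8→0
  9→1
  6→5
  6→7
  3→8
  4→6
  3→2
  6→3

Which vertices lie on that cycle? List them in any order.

DFS with gray/black marking from 6:
6 gray
  5 gray
    1 gray
      2 gray
      2 black
    1 black
    8 gray
      0 gray
        0→2: 2 black — skip
      0 black
    8 black
  5 black
  3 gray
    3→2: 2 black — skip
    9 gray
      4 gray
        4→6: 6 is gray → back edge
Back edge closes the cycle 6 → 3 → 9 → 4 → 6; its vertices are {3, 4, 6, 9}.

3, 4, 6, 9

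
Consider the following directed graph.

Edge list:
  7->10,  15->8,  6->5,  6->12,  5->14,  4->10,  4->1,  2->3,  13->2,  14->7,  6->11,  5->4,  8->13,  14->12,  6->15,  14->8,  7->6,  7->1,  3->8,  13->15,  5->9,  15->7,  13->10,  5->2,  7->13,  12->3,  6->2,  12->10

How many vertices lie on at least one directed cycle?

10

A vertex is on a directed cycle iff it belongs to a strongly connected component of size ≥ 2 (or has a self-loop).
The vertices on cycles are {2, 3, 5, 6, 7, 8, 12, 13, 14, 15} — 10 in total.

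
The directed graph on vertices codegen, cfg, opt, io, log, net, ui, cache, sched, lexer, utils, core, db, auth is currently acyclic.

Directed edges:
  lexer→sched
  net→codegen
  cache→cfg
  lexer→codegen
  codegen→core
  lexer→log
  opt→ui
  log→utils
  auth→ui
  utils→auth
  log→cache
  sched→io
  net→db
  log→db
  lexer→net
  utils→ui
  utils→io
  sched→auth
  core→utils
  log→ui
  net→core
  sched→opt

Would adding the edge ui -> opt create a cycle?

Adding ui→opt creates a cycle iff opt can already reach ui.
Path from opt: opt → ui.
So opt → … → ui → opt is a cycle.

Yes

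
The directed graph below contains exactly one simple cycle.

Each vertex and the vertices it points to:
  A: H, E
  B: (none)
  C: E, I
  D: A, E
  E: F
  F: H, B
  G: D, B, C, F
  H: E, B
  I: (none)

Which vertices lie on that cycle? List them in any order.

E, F, H

DFS with gray/black marking from F:
F gray
  H gray
    E gray
      E→F: F is gray → back edge
Back edge closes the cycle F → H → E → F; its vertices are {E, F, H}.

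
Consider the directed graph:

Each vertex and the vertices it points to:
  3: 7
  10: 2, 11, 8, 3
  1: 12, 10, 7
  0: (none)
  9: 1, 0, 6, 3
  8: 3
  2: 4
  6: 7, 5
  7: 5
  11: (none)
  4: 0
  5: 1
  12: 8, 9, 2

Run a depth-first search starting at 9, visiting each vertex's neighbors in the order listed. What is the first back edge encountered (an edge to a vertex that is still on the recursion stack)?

5->1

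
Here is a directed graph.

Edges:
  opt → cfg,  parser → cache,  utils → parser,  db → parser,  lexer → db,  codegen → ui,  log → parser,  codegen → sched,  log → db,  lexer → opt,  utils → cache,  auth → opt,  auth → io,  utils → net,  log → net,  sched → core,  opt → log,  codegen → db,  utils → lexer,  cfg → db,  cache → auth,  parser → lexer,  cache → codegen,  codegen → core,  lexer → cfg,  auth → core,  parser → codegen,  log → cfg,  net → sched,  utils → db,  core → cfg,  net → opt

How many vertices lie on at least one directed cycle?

12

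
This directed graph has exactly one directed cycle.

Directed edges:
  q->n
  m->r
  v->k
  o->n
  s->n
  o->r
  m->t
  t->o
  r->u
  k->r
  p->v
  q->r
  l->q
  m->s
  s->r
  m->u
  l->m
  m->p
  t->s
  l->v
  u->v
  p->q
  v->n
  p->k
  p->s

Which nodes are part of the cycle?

DFS with gray/black marking from u:
u gray
  v gray
    k gray
      r gray
        r→u: u is gray → back edge
Back edge closes the cycle u → v → k → r → u; its vertices are {k, r, u, v}.

k, r, u, v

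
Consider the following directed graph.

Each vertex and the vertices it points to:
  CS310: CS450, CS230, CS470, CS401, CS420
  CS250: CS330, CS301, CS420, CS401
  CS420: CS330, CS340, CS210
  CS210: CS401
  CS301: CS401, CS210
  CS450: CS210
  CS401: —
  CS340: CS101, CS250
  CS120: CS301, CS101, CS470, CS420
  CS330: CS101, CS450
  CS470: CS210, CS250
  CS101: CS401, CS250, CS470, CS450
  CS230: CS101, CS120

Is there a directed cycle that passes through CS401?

CS401 lies on a cycle iff there is a path from CS401 back to itself.
Exploring from CS401, it never reaches itself; equivalently, its strongly connected component is a singleton.

No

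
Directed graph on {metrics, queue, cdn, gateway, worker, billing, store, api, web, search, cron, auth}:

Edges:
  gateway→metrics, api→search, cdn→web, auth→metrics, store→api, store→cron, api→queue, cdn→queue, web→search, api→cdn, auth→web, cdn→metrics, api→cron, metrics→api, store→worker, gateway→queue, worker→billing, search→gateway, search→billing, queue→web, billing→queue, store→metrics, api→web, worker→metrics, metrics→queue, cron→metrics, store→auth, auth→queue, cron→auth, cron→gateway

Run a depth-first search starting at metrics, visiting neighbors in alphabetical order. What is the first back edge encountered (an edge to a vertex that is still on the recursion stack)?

cdn→metrics

DFS from metrics (visiting neighbors in alphabetical order); mark gray on enter, black on exit:
metrics gray
  api gray
    cdn gray
      cdn→metrics: metrics is gray → back edge
First back edge: cdn → metrics.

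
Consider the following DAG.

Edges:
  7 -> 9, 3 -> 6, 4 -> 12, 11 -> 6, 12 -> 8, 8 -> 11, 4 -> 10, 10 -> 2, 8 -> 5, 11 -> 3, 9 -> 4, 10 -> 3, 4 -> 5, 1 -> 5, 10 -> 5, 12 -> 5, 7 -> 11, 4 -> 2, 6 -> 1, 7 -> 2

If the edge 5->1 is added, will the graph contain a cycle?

Adding 5→1 creates a cycle iff 1 can already reach 5.
Path from 1: 1 → 5.
So 1 → … → 5 → 1 is a cycle.

Yes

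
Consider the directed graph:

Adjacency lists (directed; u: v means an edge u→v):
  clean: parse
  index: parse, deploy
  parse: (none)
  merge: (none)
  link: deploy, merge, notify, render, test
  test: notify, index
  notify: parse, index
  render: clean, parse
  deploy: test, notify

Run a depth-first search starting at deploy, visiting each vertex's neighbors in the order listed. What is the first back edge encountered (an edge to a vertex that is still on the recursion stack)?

index->deploy

DFS from deploy (visiting each vertex's neighbors in the order listed); mark gray on enter, black on exit:
deploy gray
  test gray
    notify gray
      parse gray
      parse black
      index gray
        index→parse: parse black — skip
        index→deploy: deploy is gray → back edge
First back edge: index → deploy.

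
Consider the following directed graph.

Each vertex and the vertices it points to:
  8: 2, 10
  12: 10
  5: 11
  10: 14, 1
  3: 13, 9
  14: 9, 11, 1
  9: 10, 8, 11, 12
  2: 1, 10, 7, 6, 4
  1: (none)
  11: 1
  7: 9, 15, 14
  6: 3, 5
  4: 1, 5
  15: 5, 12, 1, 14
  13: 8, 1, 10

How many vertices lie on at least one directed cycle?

A vertex is on a directed cycle iff it belongs to a strongly connected component of size ≥ 2 (or has a self-loop).
The vertices on cycles are {2, 3, 6, 7, 8, 9, 10, 12, 13, 14, 15} — 11 in total.

11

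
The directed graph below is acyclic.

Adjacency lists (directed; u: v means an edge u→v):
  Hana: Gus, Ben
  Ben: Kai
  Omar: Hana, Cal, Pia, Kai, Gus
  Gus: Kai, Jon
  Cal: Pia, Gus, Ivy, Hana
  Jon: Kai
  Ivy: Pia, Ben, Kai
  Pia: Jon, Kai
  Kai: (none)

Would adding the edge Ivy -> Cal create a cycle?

Yes

Adding Ivy→Cal creates a cycle iff Cal can already reach Ivy.
Path from Cal: Cal → Ivy.
So Cal → … → Ivy → Cal is a cycle.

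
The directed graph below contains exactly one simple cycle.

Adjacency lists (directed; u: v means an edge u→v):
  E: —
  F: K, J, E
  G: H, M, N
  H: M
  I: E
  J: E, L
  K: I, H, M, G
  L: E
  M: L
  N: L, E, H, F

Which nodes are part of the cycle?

F, G, K, N

DFS with gray/black marking from K:
K gray
  I gray
    E gray
    E black
  I black
  H gray
    M gray
      L gray
        L→E: E black — skip
      L black
    M black
  H black
  K→M: M black — skip
  G gray
    G→H: H black — skip
    G→M: M black — skip
    N gray
      N→L: L black — skip
      N→E: E black — skip
      N→H: H black — skip
      F gray
        F→K: K is gray → back edge
Back edge closes the cycle K → G → N → F → K; its vertices are {F, G, K, N}.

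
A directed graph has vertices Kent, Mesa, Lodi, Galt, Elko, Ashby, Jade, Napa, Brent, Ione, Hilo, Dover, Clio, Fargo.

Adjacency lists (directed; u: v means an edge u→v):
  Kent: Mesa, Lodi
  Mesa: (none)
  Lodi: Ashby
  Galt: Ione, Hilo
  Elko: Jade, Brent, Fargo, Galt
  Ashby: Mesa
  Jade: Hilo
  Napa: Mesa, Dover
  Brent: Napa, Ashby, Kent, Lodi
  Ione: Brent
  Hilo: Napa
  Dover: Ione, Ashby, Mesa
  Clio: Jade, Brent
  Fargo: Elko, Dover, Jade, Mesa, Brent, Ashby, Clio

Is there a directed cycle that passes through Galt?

Galt lies on a cycle iff there is a path from Galt back to itself.
Exploring from Galt, it never reaches itself; equivalently, its strongly connected component is a singleton.

No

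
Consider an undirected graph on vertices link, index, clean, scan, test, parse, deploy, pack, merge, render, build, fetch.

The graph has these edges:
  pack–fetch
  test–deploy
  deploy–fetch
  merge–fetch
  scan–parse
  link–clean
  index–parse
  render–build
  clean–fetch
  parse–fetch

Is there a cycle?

No

DFS, tracking each vertex's parent; an edge to a visited non-parent vertex closes a cycle.
Start from test:
visit test (parent –)
  visit deploy (parent test)
    deploy–test: parent, skip
    visit fetch (parent deploy)
      visit merge (parent fetch)
        merge–fetch: parent, skip
      visit clean (parent fetch)
        visit link (parent clean)
          link–clean: parent, skip
        clean–fetch: parent, skip
      visit parse (parent fetch)
        parse–fetch: parent, skip
        visit index (parent parse)
          index–parse: parent, skip
        visit scan (parent parse)
          scan–parse: parent, skip
      visit pack (parent fetch)
        pack–fetch: parent, skip
      fetch–deploy: parent, skip
visit render (parent –)
  visit build (parent render)
    build–render: parent, skip
No non-parent visited neighbor found — the graph is a forest.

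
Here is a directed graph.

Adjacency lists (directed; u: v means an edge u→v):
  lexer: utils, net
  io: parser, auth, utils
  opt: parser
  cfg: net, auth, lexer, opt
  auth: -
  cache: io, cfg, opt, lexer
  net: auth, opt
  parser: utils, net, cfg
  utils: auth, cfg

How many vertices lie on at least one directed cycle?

A vertex is on a directed cycle iff it belongs to a strongly connected component of size ≥ 2 (or has a self-loop).
The vertices on cycles are {cfg, net, opt, lexer, utils, parser} — 6 in total.

6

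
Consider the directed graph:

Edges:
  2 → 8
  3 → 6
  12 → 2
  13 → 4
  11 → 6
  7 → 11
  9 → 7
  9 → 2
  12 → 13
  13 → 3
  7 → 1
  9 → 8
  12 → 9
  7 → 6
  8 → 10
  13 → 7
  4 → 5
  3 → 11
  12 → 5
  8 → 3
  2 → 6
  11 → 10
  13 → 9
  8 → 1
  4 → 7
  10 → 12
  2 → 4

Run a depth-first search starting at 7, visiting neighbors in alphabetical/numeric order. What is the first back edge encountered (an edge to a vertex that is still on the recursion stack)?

4→7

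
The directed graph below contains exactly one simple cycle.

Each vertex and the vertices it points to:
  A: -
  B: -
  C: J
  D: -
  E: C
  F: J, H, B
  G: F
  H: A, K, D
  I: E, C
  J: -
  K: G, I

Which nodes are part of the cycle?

F, G, H, K

DFS with gray/black marking from H:
H gray
  A gray
  A black
  K gray
    G gray
      F gray
        J gray
        J black
        F→H: H is gray → back edge
Back edge closes the cycle H → K → G → F → H; its vertices are {F, G, H, K}.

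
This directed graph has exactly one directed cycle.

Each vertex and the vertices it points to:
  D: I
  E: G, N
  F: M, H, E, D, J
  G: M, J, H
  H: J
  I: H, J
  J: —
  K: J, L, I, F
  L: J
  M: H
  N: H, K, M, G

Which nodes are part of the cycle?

DFS with gray/black marking from N:
N gray
  H gray
    J gray
    J black
  H black
  K gray
    K→J: J black — skip
    L gray
      L→J: J black — skip
    L black
    I gray
      I→H: H black — skip
      I→J: J black — skip
    I black
    F gray
      M gray
        M→H: H black — skip
      M black
      F→H: H black — skip
      E gray
        G gray
          G→M: M black — skip
          G→J: J black — skip
          G→H: H black — skip
        G black
        E→N: N is gray → back edge
Back edge closes the cycle N → K → F → E → N; its vertices are {E, F, K, N}.

E, F, K, N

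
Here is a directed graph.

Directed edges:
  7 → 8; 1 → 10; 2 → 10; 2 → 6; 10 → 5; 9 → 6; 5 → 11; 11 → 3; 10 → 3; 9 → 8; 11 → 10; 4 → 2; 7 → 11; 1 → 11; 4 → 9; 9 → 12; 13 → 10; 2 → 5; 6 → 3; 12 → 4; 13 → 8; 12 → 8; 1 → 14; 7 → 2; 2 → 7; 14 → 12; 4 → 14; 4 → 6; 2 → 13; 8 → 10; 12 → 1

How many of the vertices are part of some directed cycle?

A vertex is on a directed cycle iff it belongs to a strongly connected component of size ≥ 2 (or has a self-loop).
The vertices on cycles are {1, 2, 4, 5, 7, 9, 10, 11, 12, 14} — 10 in total.

10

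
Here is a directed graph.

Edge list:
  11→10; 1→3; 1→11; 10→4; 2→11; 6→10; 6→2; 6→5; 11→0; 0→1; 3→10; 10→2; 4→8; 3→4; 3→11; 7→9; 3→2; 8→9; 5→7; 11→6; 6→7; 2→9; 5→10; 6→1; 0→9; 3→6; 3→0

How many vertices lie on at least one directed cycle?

8

A vertex is on a directed cycle iff it belongs to a strongly connected component of size ≥ 2 (or has a self-loop).
The vertices on cycles are {0, 1, 2, 3, 5, 6, 10, 11} — 8 in total.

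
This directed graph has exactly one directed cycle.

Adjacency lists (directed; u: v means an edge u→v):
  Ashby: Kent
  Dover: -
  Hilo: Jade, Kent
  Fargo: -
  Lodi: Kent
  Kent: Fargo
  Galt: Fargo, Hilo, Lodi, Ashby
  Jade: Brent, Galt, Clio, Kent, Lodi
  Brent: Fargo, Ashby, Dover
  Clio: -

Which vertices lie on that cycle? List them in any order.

Galt, Hilo, Jade

DFS with gray/black marking from Jade:
Jade gray
  Brent gray
    Fargo gray
    Fargo black
    Ashby gray
      Kent gray
        Kent→Fargo: Fargo black — skip
      Kent black
    Ashby black
    Dover gray
    Dover black
  Brent black
  Galt gray
    Galt→Fargo: Fargo black — skip
    Hilo gray
      Hilo→Jade: Jade is gray → back edge
Back edge closes the cycle Jade → Galt → Hilo → Jade; its vertices are {Galt, Hilo, Jade}.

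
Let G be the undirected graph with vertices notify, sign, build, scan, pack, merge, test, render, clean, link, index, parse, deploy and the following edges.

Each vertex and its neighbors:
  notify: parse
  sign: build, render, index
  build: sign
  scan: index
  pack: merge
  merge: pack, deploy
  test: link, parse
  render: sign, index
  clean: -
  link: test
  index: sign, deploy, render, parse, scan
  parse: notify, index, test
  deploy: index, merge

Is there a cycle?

DFS, tracking each vertex's parent; an edge to a visited non-parent vertex closes a cycle.
Start from notify:
visit notify (parent –)
  visit parse (parent notify)
    parse–notify: parent, skip
    visit index (parent parse)
      visit sign (parent index)
        visit build (parent sign)
          build–sign: parent, skip
        visit render (parent sign)
          render–sign: parent, skip
          render–index: index visited and ≠ parent → cycle
Cycle: index – sign – render – index.

Yes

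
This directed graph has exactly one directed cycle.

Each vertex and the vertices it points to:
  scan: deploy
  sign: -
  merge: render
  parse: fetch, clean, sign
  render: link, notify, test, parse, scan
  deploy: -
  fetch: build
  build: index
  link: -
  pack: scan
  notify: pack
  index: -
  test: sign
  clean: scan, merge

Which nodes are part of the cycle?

clean, merge, parse, render

DFS with gray/black marking from render:
render gray
  link gray
  link black
  notify gray
    pack gray
      scan gray
        deploy gray
        deploy black
      scan black
    pack black
  notify black
  test gray
    sign gray
    sign black
  test black
  parse gray
    fetch gray
      build gray
        index gray
        index black
      build black
    fetch black
    clean gray
      clean→scan: scan black — skip
      merge gray
        merge→render: render is gray → back edge
Back edge closes the cycle render → parse → clean → merge → render; its vertices are {clean, merge, parse, render}.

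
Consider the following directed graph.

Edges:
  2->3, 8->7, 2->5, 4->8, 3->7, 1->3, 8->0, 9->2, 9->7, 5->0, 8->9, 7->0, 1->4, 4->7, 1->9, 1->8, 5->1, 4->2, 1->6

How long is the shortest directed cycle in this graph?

4

For each vertex v, BFS finds the shortest path from v back to v.
The shortest such closed walk is 1 → 4 → 2 → 5 → 1, length 4.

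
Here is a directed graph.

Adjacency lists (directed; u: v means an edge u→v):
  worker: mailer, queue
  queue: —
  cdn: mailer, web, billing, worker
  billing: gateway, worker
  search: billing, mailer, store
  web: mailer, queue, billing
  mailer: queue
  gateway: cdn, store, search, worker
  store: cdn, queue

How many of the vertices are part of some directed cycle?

6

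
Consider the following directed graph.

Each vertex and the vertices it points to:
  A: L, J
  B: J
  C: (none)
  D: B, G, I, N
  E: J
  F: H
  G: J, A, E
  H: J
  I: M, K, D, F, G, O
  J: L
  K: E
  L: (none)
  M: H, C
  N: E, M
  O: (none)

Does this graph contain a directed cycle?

DFS with white/gray/black marking, starting from B:
B gray
  J gray
    L gray
    L black
  J black
B black
A gray
  A→L: L black — skip
  A→J: J black — skip
A black
C gray
C black
D gray
  D→B: B black — skip
  G gray
    G→J: J black — skip
    G→A: A black — skip
    E gray
      E→J: J black — skip
    E black
  G black
  I gray
    M gray
      H gray
        H→J: J black — skip
      H black
      M→C: C black — skip
    M black
    K gray
      K→E: E black — skip
    K black
    I→D: D is gray → back edge
Back edge found, so a cycle exists: D → I → D.

Yes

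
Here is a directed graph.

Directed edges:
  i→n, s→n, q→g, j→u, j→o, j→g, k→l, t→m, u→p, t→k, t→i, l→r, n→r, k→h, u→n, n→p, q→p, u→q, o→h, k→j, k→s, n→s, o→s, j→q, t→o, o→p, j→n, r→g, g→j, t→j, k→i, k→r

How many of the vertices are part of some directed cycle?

8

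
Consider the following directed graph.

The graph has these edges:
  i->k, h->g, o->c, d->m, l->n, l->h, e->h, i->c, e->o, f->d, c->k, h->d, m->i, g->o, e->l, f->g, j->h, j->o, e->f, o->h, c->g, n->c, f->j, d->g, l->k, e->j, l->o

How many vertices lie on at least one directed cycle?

7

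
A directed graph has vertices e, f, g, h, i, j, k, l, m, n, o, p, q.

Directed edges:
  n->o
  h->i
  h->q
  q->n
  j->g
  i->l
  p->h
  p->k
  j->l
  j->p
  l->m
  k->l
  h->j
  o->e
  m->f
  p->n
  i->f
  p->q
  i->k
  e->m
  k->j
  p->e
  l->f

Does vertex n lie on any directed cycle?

No

n lies on a cycle iff there is a path from n back to itself.
Exploring from n, it never reaches itself; equivalently, its strongly connected component is a singleton.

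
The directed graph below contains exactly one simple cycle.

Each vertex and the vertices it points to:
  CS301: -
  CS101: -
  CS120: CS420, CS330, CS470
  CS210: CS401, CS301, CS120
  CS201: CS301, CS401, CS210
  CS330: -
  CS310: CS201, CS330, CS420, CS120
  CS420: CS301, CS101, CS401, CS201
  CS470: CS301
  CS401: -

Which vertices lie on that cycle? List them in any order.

DFS with gray/black marking from CS120:
CS120 gray
  CS420 gray
    CS301 gray
    CS301 black
    CS101 gray
    CS101 black
    CS401 gray
    CS401 black
    CS201 gray
      CS201→CS301: CS301 black — skip
      CS201→CS401: CS401 black — skip
      CS210 gray
        CS210→CS401: CS401 black — skip
        CS210→CS301: CS301 black — skip
        CS210→CS120: CS120 is gray → back edge
Back edge closes the cycle CS120 → CS420 → CS201 → CS210 → CS120; its vertices are {CS120, CS201, CS210, CS420}.

CS120, CS201, CS210, CS420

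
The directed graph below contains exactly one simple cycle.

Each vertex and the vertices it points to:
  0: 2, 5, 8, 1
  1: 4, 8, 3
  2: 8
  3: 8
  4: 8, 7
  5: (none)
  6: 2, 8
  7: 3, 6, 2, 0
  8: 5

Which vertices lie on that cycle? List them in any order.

DFS with gray/black marking from 1:
1 gray
  4 gray
    8 gray
      5 gray
      5 black
    8 black
    7 gray
      3 gray
        3→8: 8 black — skip
      3 black
      6 gray
        2 gray
          2→8: 8 black — skip
        2 black
        6→8: 8 black — skip
      6 black
      7→2: 2 black — skip
      0 gray
        0→2: 2 black — skip
        0→5: 5 black — skip
        0→8: 8 black — skip
        0→1: 1 is gray → back edge
Back edge closes the cycle 1 → 4 → 7 → 0 → 1; its vertices are {0, 1, 4, 7}.

0, 1, 4, 7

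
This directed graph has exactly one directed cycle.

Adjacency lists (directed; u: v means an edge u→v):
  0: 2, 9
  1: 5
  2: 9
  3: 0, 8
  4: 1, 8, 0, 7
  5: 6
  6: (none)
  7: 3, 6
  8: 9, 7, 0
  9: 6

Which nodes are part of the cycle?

3, 7, 8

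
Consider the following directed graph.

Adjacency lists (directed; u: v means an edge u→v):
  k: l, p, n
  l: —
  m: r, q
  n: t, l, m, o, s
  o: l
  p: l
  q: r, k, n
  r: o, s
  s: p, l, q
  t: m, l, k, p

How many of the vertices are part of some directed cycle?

A vertex is on a directed cycle iff it belongs to a strongly connected component of size ≥ 2 (or has a self-loop).
The vertices on cycles are {k, m, n, q, r, s, t} — 7 in total.

7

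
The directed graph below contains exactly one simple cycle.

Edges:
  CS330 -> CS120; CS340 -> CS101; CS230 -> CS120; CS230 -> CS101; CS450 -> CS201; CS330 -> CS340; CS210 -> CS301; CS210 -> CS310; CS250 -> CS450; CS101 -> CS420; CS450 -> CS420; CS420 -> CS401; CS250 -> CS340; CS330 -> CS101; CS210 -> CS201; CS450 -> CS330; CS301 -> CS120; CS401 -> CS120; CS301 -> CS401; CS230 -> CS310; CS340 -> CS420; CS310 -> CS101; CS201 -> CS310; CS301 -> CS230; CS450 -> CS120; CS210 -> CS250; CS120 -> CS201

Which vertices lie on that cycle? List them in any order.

CS101, CS120, CS201, CS310, CS401, CS420

DFS with gray/black marking from CS401:
CS401 gray
  CS120 gray
    CS201 gray
      CS310 gray
        CS101 gray
          CS420 gray
            CS420→CS401: CS401 is gray → back edge
Back edge closes the cycle CS401 → CS120 → CS201 → CS310 → CS101 → CS420 → CS401; its vertices are {CS101, CS120, CS201, CS310, CS401, CS420}.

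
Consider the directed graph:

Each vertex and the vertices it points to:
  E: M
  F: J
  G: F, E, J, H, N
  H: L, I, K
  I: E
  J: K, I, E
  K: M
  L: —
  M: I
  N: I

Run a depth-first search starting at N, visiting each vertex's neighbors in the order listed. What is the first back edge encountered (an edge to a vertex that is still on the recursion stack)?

M->I

DFS from N (visiting each vertex's neighbors in the order listed); mark gray on enter, black on exit:
N gray
  I gray
    E gray
      M gray
        M→I: I is gray → back edge
First back edge: M → I.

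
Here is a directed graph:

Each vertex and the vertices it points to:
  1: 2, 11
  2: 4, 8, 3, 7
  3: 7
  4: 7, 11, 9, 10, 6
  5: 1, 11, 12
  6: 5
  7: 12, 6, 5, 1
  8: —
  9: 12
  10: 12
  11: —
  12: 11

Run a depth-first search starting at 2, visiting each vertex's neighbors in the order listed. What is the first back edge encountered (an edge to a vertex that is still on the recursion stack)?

1→2

DFS from 2 (visiting each vertex's neighbors in the order listed); mark gray on enter, black on exit:
2 gray
  4 gray
    7 gray
      12 gray
        11 gray
        11 black
      12 black
      6 gray
        5 gray
          1 gray
            1→2: 2 is gray → back edge
First back edge: 1 → 2.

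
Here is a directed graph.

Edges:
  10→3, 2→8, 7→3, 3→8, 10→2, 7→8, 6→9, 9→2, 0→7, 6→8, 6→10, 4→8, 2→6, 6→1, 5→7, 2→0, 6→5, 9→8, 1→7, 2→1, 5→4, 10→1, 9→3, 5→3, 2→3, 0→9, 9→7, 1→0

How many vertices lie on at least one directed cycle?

6

A vertex is on a directed cycle iff it belongs to a strongly connected component of size ≥ 2 (or has a self-loop).
The vertices on cycles are {0, 1, 2, 6, 9, 10} — 6 in total.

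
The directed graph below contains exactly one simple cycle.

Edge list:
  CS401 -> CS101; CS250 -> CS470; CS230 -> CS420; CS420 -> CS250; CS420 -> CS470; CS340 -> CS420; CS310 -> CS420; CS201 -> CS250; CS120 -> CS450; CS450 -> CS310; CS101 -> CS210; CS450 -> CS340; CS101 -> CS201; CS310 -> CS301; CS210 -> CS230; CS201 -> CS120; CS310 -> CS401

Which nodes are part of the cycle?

CS101, CS120, CS201, CS310, CS401, CS450

DFS with gray/black marking from CS450:
CS450 gray
  CS340 gray
    CS420 gray
      CS250 gray
        CS470 gray
        CS470 black
      CS250 black
      CS420→CS470: CS470 black — skip
    CS420 black
  CS340 black
  CS310 gray
    CS310→CS420: CS420 black — skip
    CS301 gray
    CS301 black
    CS401 gray
      CS101 gray
        CS201 gray
          CS120 gray
            CS120→CS450: CS450 is gray → back edge
Back edge closes the cycle CS450 → CS310 → CS401 → CS101 → CS201 → CS120 → CS450; its vertices are {CS101, CS120, CS201, CS310, CS401, CS450}.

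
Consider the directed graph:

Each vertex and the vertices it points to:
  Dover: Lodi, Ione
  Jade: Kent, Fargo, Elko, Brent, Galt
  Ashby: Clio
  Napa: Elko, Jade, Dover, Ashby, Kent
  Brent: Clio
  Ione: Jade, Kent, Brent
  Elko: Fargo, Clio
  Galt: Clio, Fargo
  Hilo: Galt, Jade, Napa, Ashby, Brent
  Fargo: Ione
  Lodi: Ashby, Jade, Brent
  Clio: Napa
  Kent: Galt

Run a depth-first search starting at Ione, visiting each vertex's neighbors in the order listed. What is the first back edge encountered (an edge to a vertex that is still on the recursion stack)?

Fargo→Ione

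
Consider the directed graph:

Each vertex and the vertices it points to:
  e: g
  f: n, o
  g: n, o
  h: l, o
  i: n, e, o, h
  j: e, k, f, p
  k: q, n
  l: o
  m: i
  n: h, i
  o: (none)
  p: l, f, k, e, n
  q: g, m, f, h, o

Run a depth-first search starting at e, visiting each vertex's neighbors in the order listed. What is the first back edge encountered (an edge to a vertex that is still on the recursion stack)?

DFS from e (visiting each vertex's neighbors in the order listed); mark gray on enter, black on exit:
e gray
  g gray
    n gray
      h gray
        l gray
          o gray
          o black
        l black
        h→o: o black — skip
      h black
      i gray
        i→n: n is gray → back edge
First back edge: i → n.

i→n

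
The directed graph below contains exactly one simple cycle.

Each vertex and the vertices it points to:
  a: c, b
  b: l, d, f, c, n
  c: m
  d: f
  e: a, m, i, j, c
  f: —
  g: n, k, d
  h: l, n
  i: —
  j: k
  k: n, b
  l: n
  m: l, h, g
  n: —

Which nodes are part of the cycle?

DFS with gray/black marking from m:
m gray
  l gray
    n gray
    n black
  l black
  h gray
    h→l: l black — skip
    h→n: n black — skip
  h black
  g gray
    g→n: n black — skip
    k gray
      k→n: n black — skip
      b gray
        b→l: l black — skip
        d gray
          f gray
          f black
        d black
        b→f: f black — skip
        c gray
          c→m: m is gray → back edge
Back edge closes the cycle m → g → k → b → c → m; its vertices are {b, c, g, k, m}.

b, c, g, k, m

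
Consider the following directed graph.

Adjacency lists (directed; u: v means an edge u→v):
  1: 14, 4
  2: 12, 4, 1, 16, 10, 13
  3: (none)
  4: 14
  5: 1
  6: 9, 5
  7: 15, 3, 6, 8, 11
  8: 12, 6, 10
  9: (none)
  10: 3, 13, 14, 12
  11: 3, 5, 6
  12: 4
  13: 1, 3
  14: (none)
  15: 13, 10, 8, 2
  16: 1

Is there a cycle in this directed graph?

No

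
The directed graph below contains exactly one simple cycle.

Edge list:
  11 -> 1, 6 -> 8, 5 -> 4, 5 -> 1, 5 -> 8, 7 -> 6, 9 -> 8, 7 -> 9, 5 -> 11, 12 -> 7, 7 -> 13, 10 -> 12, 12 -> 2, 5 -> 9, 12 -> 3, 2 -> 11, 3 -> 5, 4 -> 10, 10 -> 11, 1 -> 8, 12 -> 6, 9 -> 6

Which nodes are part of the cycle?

3, 4, 5, 10, 12

DFS with gray/black marking from 12:
12 gray
  3 gray
    5 gray
      4 gray
        10 gray
          10→12: 12 is gray → back edge
Back edge closes the cycle 12 → 3 → 5 → 4 → 10 → 12; its vertices are {3, 4, 5, 10, 12}.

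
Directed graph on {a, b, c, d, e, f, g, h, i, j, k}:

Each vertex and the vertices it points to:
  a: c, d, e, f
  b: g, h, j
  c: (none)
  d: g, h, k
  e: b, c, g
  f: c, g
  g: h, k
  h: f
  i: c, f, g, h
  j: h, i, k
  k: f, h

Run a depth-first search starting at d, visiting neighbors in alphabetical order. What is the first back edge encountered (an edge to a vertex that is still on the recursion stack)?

DFS from d (visiting neighbors in alphabetical order); mark gray on enter, black on exit:
d gray
  g gray
    h gray
      f gray
        c gray
        c black
        f→g: g is gray → back edge
First back edge: f → g.

f->g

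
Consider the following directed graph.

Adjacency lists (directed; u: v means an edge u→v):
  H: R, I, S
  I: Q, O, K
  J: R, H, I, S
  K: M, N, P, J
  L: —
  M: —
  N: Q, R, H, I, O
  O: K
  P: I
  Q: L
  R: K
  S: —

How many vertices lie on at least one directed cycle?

8

A vertex is on a directed cycle iff it belongs to a strongly connected component of size ≥ 2 (or has a self-loop).
The vertices on cycles are {H, I, J, K, N, O, P, R} — 8 in total.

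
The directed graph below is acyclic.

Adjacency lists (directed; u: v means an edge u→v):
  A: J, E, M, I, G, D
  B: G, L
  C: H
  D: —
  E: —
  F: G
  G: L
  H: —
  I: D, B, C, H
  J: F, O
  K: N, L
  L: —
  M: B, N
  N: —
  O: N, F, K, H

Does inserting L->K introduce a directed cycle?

Yes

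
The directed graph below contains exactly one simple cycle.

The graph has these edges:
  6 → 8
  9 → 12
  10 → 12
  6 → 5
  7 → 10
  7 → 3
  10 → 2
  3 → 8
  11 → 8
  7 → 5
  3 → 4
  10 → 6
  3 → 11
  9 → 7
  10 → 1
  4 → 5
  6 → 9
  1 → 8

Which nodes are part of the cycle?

DFS with gray/black marking from 7:
7 gray
  3 gray
    11 gray
      8 gray
      8 black
    11 black
    3→8: 8 black — skip
    4 gray
      5 gray
      5 black
    4 black
  3 black
  10 gray
    12 gray
    12 black
    2 gray
    2 black
    1 gray
      1→8: 8 black — skip
    1 black
    6 gray
      9 gray
        9→12: 12 black — skip
        9→7: 7 is gray → back edge
Back edge closes the cycle 7 → 10 → 6 → 9 → 7; its vertices are {6, 7, 9, 10}.

6, 7, 9, 10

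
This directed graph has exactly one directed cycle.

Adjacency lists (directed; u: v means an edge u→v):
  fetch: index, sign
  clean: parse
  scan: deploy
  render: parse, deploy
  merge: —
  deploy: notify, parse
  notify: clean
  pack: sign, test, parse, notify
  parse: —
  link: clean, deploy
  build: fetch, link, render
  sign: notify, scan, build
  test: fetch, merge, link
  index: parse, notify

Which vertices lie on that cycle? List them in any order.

sign, build, fetch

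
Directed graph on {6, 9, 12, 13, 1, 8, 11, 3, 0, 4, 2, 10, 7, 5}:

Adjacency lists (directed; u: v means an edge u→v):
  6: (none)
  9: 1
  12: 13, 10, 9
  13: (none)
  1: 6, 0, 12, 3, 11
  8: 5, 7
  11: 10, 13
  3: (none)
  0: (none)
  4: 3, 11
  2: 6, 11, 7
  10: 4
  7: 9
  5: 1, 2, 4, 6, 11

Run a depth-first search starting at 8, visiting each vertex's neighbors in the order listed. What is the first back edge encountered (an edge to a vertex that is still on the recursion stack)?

DFS from 8 (visiting each vertex's neighbors in the order listed); mark gray on enter, black on exit:
8 gray
  5 gray
    1 gray
      6 gray
      6 black
      0 gray
      0 black
      12 gray
        13 gray
        13 black
        10 gray
          4 gray
            3 gray
            3 black
            11 gray
              11→10: 10 is gray → back edge
First back edge: 11 → 10.

11→10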